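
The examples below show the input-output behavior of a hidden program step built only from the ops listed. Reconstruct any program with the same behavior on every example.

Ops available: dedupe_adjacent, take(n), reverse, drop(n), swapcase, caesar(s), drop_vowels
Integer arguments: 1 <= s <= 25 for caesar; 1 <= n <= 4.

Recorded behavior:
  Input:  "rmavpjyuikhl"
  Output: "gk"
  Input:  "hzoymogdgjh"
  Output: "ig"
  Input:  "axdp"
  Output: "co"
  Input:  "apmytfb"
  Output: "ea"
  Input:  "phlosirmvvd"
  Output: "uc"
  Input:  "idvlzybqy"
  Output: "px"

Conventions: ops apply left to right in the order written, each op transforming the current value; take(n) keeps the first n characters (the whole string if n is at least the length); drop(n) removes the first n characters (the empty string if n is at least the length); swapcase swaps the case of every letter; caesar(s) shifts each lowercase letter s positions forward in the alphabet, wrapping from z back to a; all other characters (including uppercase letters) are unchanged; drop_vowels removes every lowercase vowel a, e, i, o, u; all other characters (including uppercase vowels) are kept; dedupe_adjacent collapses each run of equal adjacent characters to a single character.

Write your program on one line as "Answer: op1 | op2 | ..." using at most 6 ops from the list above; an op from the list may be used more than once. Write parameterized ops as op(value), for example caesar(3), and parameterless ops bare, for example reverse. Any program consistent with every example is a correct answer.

dedupe_adjacent | caesar(25) | reverse | take(2) | reverse

Check, running the answer program on each example:
  "rmavpjyuikhl" -> "rmavpjyuikhl" -> "qlzuoixthjgk" -> "kgjhtxiouzlq" -> "kg" -> "gk"
  "hzoymogdgjh" -> "hzoymogdgjh" -> "gynxlnfcfig" -> "gifcfnlxnyg" -> "gi" -> "ig"
  "axdp" -> "axdp" -> "zwco" -> "ocwz" -> "oc" -> "co"
  "apmytfb" -> "apmytfb" -> "zolxsea" -> "aesxloz" -> "ae" -> "ea"
  "phlosirmvvd" -> "phlosirmvd" -> "ogknrhqluc" -> "culqhrnkgo" -> "cu" -> "uc"
  "idvlzybqy" -> "idvlzybqy" -> "hcukyxapx" -> "xpaxykuch" -> "xp" -> "px"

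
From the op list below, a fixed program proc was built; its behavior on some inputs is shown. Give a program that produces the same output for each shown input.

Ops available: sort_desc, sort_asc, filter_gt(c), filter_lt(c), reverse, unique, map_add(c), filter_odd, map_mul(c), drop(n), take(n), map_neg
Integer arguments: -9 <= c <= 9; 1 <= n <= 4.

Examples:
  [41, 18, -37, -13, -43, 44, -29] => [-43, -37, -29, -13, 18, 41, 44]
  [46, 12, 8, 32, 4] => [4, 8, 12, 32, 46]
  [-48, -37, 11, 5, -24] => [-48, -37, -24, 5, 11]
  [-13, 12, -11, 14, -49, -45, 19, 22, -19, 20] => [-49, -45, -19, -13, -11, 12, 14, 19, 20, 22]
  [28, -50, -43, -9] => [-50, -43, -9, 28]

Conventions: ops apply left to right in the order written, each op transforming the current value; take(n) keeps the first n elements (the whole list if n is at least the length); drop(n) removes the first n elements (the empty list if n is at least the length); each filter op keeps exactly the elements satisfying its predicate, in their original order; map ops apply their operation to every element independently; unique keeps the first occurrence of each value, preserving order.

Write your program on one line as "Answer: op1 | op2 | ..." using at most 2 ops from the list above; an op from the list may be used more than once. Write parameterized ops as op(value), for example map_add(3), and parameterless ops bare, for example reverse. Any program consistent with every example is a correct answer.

sort_desc | reverse

Check, running the answer program on each example:
  [41, 18, -37, -13, -43, 44, -29] -> [44, 41, 18, -13, -29, -37, -43] -> [-43, -37, -29, -13, 18, 41, 44]
  [46, 12, 8, 32, 4] -> [46, 32, 12, 8, 4] -> [4, 8, 12, 32, 46]
  [-48, -37, 11, 5, -24] -> [11, 5, -24, -37, -48] -> [-48, -37, -24, 5, 11]
  [-13, 12, -11, 14, -49, -45, 19, 22, -19, 20] -> [22, 20, 19, 14, 12, -11, -13, -19, -45, -49] -> [-49, -45, -19, -13, -11, 12, 14, 19, 20, 22]
  [28, -50, -43, -9] -> [28, -9, -43, -50] -> [-50, -43, -9, 28]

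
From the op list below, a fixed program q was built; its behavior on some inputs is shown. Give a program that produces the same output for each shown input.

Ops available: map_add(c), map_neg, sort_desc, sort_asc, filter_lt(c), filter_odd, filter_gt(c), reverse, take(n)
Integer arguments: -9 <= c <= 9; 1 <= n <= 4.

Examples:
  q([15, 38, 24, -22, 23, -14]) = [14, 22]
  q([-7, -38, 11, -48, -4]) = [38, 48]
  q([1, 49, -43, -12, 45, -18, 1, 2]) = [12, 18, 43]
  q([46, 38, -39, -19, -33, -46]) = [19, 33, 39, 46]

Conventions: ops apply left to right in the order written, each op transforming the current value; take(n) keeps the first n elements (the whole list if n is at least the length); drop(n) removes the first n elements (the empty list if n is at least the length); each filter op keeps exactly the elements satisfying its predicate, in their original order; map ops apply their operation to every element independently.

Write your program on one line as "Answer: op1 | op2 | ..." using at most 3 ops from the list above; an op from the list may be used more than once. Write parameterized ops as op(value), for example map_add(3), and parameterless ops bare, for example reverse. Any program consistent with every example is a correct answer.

map_neg | sort_asc | filter_gt(8)

Check, running the answer program on each example:
  [15, 38, 24, -22, 23, -14] -> [-15, -38, -24, 22, -23, 14] -> [-38, -24, -23, -15, 14, 22] -> [14, 22]
  [-7, -38, 11, -48, -4] -> [7, 38, -11, 48, 4] -> [-11, 4, 7, 38, 48] -> [38, 48]
  [1, 49, -43, -12, 45, -18, 1, 2] -> [-1, -49, 43, 12, -45, 18, -1, -2] -> [-49, -45, -2, -1, -1, 12, 18, 43] -> [12, 18, 43]
  [46, 38, -39, -19, -33, -46] -> [-46, -38, 39, 19, 33, 46] -> [-46, -38, 19, 33, 39, 46] -> [19, 33, 39, 46]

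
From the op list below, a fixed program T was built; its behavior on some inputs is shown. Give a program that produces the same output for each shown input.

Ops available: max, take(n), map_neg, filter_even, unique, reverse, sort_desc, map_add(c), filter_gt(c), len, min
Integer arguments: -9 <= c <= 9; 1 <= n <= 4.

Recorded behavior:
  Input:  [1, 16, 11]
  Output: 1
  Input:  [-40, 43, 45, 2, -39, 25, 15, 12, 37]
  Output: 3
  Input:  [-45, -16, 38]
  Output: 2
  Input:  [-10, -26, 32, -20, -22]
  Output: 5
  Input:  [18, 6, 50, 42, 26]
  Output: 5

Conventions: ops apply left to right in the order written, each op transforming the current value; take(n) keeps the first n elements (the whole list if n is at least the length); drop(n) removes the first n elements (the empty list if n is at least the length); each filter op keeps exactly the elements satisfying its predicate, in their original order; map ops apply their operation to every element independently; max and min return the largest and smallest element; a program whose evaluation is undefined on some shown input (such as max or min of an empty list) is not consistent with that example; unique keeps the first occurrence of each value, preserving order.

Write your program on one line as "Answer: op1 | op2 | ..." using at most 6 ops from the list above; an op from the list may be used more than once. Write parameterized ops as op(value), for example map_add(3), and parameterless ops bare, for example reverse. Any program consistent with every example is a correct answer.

map_add(-8) | filter_even | reverse | sort_desc | len

Check, running the answer program on each example:
  [1, 16, 11] -> [-7, 8, 3] -> [8] -> [8] -> [8] -> 1
  [-40, 43, 45, 2, -39, 25, 15, 12, 37] -> [-48, 35, 37, -6, -47, 17, 7, 4, 29] -> [-48, -6, 4] -> [4, -6, -48] -> [4, -6, -48] -> 3
  [-45, -16, 38] -> [-53, -24, 30] -> [-24, 30] -> [30, -24] -> [30, -24] -> 2
  [-10, -26, 32, -20, -22] -> [-18, -34, 24, -28, -30] -> [-18, -34, 24, -28, -30] -> [-30, -28, 24, -34, -18] -> [24, -18, -28, -30, -34] -> 5
  [18, 6, 50, 42, 26] -> [10, -2, 42, 34, 18] -> [10, -2, 42, 34, 18] -> [18, 34, 42, -2, 10] -> [42, 34, 18, 10, -2] -> 5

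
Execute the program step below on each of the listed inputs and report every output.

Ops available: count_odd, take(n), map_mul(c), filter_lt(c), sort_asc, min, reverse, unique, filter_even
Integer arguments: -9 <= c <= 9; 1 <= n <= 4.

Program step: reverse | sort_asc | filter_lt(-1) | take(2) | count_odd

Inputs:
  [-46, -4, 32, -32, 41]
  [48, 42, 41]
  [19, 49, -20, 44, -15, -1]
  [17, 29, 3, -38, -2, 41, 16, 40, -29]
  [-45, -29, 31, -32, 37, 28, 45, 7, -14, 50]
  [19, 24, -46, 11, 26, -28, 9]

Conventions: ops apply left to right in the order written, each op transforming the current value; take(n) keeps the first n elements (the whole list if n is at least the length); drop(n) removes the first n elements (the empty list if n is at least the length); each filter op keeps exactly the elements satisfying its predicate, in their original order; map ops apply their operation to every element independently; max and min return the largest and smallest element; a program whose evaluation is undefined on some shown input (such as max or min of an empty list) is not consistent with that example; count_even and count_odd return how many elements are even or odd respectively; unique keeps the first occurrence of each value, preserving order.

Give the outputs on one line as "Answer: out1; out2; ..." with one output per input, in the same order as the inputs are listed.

0; 0; 1; 1; 1; 0

Execution, op by op:
  [-46, -4, 32, -32, 41] -> [41, -32, 32, -4, -46] -> [-46, -32, -4, 32, 41] -> [-46, -32, -4] -> [-46, -32] -> 0
  [48, 42, 41] -> [41, 42, 48] -> [41, 42, 48] -> [] -> [] -> 0
  [19, 49, -20, 44, -15, -1] -> [-1, -15, 44, -20, 49, 19] -> [-20, -15, -1, 19, 44, 49] -> [-20, -15] -> [-20, -15] -> 1
  [17, 29, 3, -38, -2, 41, 16, 40, -29] -> [-29, 40, 16, 41, -2, -38, 3, 29, 17] -> [-38, -29, -2, 3, 16, 17, 29, 40, 41] -> [-38, -29, -2] -> [-38, -29] -> 1
  [-45, -29, 31, -32, 37, 28, 45, 7, -14, 50] -> [50, -14, 7, 45, 28, 37, -32, 31, -29, -45] -> [-45, -32, -29, -14, 7, 28, 31, 37, 45, 50] -> [-45, -32, -29, -14] -> [-45, -32] -> 1
  [19, 24, -46, 11, 26, -28, 9] -> [9, -28, 26, 11, -46, 24, 19] -> [-46, -28, 9, 11, 19, 24, 26] -> [-46, -28] -> [-46, -28] -> 0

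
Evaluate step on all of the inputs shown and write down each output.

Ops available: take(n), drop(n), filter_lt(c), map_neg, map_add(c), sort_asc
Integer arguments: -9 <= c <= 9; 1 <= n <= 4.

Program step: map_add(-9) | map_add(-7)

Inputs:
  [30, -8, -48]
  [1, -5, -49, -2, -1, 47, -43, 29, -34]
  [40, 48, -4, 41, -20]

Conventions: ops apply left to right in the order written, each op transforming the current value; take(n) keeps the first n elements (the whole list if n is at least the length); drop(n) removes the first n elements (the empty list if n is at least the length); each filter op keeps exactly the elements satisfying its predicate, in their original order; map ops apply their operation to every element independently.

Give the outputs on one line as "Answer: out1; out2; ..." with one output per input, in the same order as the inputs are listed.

[14, -24, -64]; [-15, -21, -65, -18, -17, 31, -59, 13, -50]; [24, 32, -20, 25, -36]

Execution, op by op:
  [30, -8, -48] -> [21, -17, -57] -> [14, -24, -64]
  [1, -5, -49, -2, -1, 47, -43, 29, -34] -> [-8, -14, -58, -11, -10, 38, -52, 20, -43] -> [-15, -21, -65, -18, -17, 31, -59, 13, -50]
  [40, 48, -4, 41, -20] -> [31, 39, -13, 32, -29] -> [24, 32, -20, 25, -36]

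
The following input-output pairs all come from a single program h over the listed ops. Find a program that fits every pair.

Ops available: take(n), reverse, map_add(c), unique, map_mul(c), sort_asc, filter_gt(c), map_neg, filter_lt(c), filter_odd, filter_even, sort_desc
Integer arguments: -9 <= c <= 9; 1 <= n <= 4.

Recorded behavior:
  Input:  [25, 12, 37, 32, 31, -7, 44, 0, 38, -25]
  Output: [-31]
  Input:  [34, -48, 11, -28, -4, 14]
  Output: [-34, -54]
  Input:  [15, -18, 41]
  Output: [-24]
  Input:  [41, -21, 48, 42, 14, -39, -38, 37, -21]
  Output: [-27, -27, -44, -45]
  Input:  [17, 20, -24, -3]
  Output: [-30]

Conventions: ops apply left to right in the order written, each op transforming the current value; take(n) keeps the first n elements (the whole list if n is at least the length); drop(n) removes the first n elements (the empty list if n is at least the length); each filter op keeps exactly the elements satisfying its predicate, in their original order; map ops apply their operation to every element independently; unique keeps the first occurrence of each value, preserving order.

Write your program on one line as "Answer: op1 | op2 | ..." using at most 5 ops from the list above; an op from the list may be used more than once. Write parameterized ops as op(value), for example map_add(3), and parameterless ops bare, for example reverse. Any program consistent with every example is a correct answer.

reverse | sort_desc | filter_lt(-7) | map_add(-6)

Check, running the answer program on each example:
  [25, 12, 37, 32, 31, -7, 44, 0, 38, -25] -> [-25, 38, 0, 44, -7, 31, 32, 37, 12, 25] -> [44, 38, 37, 32, 31, 25, 12, 0, -7, -25] -> [-25] -> [-31]
  [34, -48, 11, -28, -4, 14] -> [14, -4, -28, 11, -48, 34] -> [34, 14, 11, -4, -28, -48] -> [-28, -48] -> [-34, -54]
  [15, -18, 41] -> [41, -18, 15] -> [41, 15, -18] -> [-18] -> [-24]
  [41, -21, 48, 42, 14, -39, -38, 37, -21] -> [-21, 37, -38, -39, 14, 42, 48, -21, 41] -> [48, 42, 41, 37, 14, -21, -21, -38, -39] -> [-21, -21, -38, -39] -> [-27, -27, -44, -45]
  [17, 20, -24, -3] -> [-3, -24, 20, 17] -> [20, 17, -3, -24] -> [-24] -> [-30]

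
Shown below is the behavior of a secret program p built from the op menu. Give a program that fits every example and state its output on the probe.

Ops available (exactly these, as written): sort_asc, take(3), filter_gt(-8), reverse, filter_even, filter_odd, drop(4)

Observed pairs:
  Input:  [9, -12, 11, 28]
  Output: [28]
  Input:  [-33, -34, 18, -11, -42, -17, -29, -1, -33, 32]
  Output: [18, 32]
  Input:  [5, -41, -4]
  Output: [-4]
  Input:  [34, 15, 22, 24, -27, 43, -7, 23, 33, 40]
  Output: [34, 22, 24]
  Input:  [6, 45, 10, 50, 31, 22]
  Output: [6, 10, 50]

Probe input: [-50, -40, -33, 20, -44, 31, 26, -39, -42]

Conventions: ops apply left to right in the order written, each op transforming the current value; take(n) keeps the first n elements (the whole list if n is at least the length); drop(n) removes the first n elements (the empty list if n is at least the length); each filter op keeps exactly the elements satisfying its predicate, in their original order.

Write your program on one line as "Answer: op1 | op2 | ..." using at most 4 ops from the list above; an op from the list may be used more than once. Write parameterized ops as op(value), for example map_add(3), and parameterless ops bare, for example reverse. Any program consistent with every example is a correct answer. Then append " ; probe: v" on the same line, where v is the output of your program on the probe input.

filter_even | filter_gt(-8) | take(3) ; probe: [20, 26]

Check, running the answer program on each example:
  [9, -12, 11, 28] -> [-12, 28] -> [28] -> [28]
  [-33, -34, 18, -11, -42, -17, -29, -1, -33, 32] -> [-34, 18, -42, 32] -> [18, 32] -> [18, 32]
  [5, -41, -4] -> [-4] -> [-4] -> [-4]
  [34, 15, 22, 24, -27, 43, -7, 23, 33, 40] -> [34, 22, 24, 40] -> [34, 22, 24, 40] -> [34, 22, 24]
  [6, 45, 10, 50, 31, 22] -> [6, 10, 50, 22] -> [6, 10, 50, 22] -> [6, 10, 50]
  probe: [-50, -40, -33, 20, -44, 31, 26, -39, -42] -> [-50, -40, 20, -44, 26, -42] -> [20, 26] -> [20, 26]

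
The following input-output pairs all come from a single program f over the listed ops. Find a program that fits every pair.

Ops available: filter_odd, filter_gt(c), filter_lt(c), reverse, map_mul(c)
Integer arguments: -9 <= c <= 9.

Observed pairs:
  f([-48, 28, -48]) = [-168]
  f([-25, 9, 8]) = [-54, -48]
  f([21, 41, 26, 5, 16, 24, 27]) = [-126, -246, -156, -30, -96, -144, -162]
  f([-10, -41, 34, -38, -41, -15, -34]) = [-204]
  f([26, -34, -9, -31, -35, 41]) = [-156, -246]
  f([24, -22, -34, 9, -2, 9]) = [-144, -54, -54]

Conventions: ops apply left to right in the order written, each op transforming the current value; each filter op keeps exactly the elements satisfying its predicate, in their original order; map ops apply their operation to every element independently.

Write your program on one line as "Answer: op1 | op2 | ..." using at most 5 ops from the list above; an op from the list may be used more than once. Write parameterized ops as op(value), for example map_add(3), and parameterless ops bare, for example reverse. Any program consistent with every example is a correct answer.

reverse | map_mul(-6) | filter_lt(4) | reverse

Check, running the answer program on each example:
  [-48, 28, -48] -> [-48, 28, -48] -> [288, -168, 288] -> [-168] -> [-168]
  [-25, 9, 8] -> [8, 9, -25] -> [-48, -54, 150] -> [-48, -54] -> [-54, -48]
  [21, 41, 26, 5, 16, 24, 27] -> [27, 24, 16, 5, 26, 41, 21] -> [-162, -144, -96, -30, -156, -246, -126] -> [-162, -144, -96, -30, -156, -246, -126] -> [-126, -246, -156, -30, -96, -144, -162]
  [-10, -41, 34, -38, -41, -15, -34] -> [-34, -15, -41, -38, 34, -41, -10] -> [204, 90, 246, 228, -204, 246, 60] -> [-204] -> [-204]
  [26, -34, -9, -31, -35, 41] -> [41, -35, -31, -9, -34, 26] -> [-246, 210, 186, 54, 204, -156] -> [-246, -156] -> [-156, -246]
  [24, -22, -34, 9, -2, 9] -> [9, -2, 9, -34, -22, 24] -> [-54, 12, -54, 204, 132, -144] -> [-54, -54, -144] -> [-144, -54, -54]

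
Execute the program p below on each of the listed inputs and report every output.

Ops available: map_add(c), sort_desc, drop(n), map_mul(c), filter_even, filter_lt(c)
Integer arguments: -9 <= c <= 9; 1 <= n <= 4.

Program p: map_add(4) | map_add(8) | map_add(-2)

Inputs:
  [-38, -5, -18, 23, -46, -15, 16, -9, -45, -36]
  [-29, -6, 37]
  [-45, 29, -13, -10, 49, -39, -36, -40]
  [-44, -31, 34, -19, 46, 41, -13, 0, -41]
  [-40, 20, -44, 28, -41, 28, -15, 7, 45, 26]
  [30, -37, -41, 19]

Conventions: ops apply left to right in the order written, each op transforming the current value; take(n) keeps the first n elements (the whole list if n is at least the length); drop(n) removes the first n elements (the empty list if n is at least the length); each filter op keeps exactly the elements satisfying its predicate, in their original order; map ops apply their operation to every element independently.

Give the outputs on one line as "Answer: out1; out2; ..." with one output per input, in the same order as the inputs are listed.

[-28, 5, -8, 33, -36, -5, 26, 1, -35, -26]; [-19, 4, 47]; [-35, 39, -3, 0, 59, -29, -26, -30]; [-34, -21, 44, -9, 56, 51, -3, 10, -31]; [-30, 30, -34, 38, -31, 38, -5, 17, 55, 36]; [40, -27, -31, 29]

Execution, op by op:
  [-38, -5, -18, 23, -46, -15, 16, -9, -45, -36] -> [-34, -1, -14, 27, -42, -11, 20, -5, -41, -32] -> [-26, 7, -6, 35, -34, -3, 28, 3, -33, -24] -> [-28, 5, -8, 33, -36, -5, 26, 1, -35, -26]
  [-29, -6, 37] -> [-25, -2, 41] -> [-17, 6, 49] -> [-19, 4, 47]
  [-45, 29, -13, -10, 49, -39, -36, -40] -> [-41, 33, -9, -6, 53, -35, -32, -36] -> [-33, 41, -1, 2, 61, -27, -24, -28] -> [-35, 39, -3, 0, 59, -29, -26, -30]
  [-44, -31, 34, -19, 46, 41, -13, 0, -41] -> [-40, -27, 38, -15, 50, 45, -9, 4, -37] -> [-32, -19, 46, -7, 58, 53, -1, 12, -29] -> [-34, -21, 44, -9, 56, 51, -3, 10, -31]
  [-40, 20, -44, 28, -41, 28, -15, 7, 45, 26] -> [-36, 24, -40, 32, -37, 32, -11, 11, 49, 30] -> [-28, 32, -32, 40, -29, 40, -3, 19, 57, 38] -> [-30, 30, -34, 38, -31, 38, -5, 17, 55, 36]
  [30, -37, -41, 19] -> [34, -33, -37, 23] -> [42, -25, -29, 31] -> [40, -27, -31, 29]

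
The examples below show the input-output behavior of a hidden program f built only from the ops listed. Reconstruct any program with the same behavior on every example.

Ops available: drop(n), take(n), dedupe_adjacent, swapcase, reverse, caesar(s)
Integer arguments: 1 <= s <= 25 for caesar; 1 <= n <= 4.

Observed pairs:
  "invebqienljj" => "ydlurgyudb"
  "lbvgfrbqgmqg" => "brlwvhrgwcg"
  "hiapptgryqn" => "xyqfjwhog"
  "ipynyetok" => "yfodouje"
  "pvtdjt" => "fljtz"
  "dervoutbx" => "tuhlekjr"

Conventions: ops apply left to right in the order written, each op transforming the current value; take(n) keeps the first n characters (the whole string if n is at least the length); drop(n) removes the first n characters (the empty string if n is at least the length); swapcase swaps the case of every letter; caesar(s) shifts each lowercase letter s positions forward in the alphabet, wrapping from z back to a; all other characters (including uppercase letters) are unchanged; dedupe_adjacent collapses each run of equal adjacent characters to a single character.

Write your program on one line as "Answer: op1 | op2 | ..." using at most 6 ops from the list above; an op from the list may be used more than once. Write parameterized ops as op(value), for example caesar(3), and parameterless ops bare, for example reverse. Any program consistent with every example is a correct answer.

reverse | caesar(16) | dedupe_adjacent | drop(1) | reverse

Check, running the answer program on each example:
  "invebqienljj" -> "jjlneiqbevni" -> "zzbduygruldy" -> "zbduygruldy" -> "bduygruldy" -> "ydlurgyudb"
  "lbvgfrbqgmqg" -> "gqmgqbrfgvbl" -> "wgcwgrhvwlrb" -> "wgcwgrhvwlrb" -> "gcwgrhvwlrb" -> "brlwvhrgwcg"
  "hiapptgryqn" -> "nqyrgtppaih" -> "dgohwjffqyx" -> "dgohwjfqyx" -> "gohwjfqyx" -> "xyqfjwhog"
  "ipynyetok" -> "koteynypi" -> "aejuodofy" -> "aejuodofy" -> "ejuodofy" -> "yfodouje"
  "pvtdjt" -> "tjdtvp" -> "jztjlf" -> "jztjlf" -> "ztjlf" -> "fljtz"
  "dervoutbx" -> "xbtuovred" -> "nrjkelhut" -> "nrjkelhut" -> "rjkelhut" -> "tuhlekjr"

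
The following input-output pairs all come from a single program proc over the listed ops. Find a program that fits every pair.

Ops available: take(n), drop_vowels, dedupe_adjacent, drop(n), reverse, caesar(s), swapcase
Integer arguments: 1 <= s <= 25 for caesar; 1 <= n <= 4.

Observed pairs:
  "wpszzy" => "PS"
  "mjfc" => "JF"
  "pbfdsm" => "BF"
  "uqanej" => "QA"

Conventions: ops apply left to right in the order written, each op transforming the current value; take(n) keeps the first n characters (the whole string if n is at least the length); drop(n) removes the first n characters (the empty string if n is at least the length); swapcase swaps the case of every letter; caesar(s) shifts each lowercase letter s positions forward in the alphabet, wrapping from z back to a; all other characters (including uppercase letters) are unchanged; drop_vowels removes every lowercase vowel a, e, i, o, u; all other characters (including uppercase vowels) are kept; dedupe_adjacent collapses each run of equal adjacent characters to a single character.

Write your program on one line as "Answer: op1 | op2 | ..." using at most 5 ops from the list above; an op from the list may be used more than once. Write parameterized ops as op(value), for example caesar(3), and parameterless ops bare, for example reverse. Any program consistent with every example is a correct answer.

drop(1) | take(4) | dedupe_adjacent | take(2) | swapcase

Check, running the answer program on each example:
  "wpszzy" -> "pszzy" -> "pszz" -> "psz" -> "ps" -> "PS"
  "mjfc" -> "jfc" -> "jfc" -> "jfc" -> "jf" -> "JF"
  "pbfdsm" -> "bfdsm" -> "bfds" -> "bfds" -> "bf" -> "BF"
  "uqanej" -> "qanej" -> "qane" -> "qane" -> "qa" -> "QA"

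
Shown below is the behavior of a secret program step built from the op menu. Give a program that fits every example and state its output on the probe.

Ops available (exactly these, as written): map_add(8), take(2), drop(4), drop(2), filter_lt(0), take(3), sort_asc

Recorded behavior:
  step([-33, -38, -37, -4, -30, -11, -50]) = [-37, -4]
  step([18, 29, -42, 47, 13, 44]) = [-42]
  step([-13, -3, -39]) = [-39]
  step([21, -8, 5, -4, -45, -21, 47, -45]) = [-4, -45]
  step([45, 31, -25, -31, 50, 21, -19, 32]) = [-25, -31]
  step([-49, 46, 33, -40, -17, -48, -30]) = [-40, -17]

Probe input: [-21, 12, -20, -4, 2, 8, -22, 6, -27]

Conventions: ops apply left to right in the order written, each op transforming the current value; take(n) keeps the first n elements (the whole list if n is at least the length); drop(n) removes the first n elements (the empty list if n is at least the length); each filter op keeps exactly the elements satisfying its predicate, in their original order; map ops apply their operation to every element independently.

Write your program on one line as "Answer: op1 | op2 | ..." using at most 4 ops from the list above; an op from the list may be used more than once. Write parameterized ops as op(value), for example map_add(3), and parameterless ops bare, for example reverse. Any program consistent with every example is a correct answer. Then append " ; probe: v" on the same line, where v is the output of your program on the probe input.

drop(2) | filter_lt(0) | take(2) ; probe: [-20, -4]

Check, running the answer program on each example:
  [-33, -38, -37, -4, -30, -11, -50] -> [-37, -4, -30, -11, -50] -> [-37, -4, -30, -11, -50] -> [-37, -4]
  [18, 29, -42, 47, 13, 44] -> [-42, 47, 13, 44] -> [-42] -> [-42]
  [-13, -3, -39] -> [-39] -> [-39] -> [-39]
  [21, -8, 5, -4, -45, -21, 47, -45] -> [5, -4, -45, -21, 47, -45] -> [-4, -45, -21, -45] -> [-4, -45]
  [45, 31, -25, -31, 50, 21, -19, 32] -> [-25, -31, 50, 21, -19, 32] -> [-25, -31, -19] -> [-25, -31]
  [-49, 46, 33, -40, -17, -48, -30] -> [33, -40, -17, -48, -30] -> [-40, -17, -48, -30] -> [-40, -17]
  probe: [-21, 12, -20, -4, 2, 8, -22, 6, -27] -> [-20, -4, 2, 8, -22, 6, -27] -> [-20, -4, -22, -27] -> [-20, -4]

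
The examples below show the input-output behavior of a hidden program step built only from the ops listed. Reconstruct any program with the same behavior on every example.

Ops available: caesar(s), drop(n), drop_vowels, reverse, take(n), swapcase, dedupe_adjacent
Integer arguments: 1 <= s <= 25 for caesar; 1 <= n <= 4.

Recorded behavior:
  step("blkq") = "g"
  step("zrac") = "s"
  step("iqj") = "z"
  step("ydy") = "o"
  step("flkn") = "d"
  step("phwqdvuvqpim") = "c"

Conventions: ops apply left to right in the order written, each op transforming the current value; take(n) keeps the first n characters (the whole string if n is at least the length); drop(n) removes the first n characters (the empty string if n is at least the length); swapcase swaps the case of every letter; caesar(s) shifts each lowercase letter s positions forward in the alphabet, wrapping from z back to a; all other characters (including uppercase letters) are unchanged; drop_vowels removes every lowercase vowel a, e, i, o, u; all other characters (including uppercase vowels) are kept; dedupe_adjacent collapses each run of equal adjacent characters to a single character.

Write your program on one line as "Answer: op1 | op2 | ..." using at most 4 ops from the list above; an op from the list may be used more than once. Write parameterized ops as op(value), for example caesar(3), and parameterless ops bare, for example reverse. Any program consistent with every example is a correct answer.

reverse | take(1) | caesar(21) | caesar(21)

Check, running the answer program on each example:
  "blkq" -> "qklb" -> "q" -> "l" -> "g"
  "zrac" -> "carz" -> "c" -> "x" -> "s"
  "iqj" -> "jqi" -> "j" -> "e" -> "z"
  "ydy" -> "ydy" -> "y" -> "t" -> "o"
  "flkn" -> "nklf" -> "n" -> "i" -> "d"
  "phwqdvuvqpim" -> "mipqvuvdqwhp" -> "m" -> "h" -> "c"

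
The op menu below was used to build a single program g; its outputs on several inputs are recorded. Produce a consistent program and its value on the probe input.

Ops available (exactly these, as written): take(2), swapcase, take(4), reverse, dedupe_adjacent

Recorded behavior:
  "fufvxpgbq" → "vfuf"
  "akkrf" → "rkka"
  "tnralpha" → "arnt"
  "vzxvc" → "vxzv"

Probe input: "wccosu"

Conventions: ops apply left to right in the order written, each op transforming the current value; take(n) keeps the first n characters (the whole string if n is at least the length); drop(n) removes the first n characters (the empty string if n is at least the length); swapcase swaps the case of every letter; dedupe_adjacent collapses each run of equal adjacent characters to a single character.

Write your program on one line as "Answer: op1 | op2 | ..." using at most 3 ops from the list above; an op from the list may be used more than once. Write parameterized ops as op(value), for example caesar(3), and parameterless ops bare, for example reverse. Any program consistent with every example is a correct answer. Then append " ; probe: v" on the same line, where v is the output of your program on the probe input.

take(4) | reverse ; probe: "occw"

Check, running the answer program on each example:
  "fufvxpgbq" -> "fufv" -> "vfuf"
  "akkrf" -> "akkr" -> "rkka"
  "tnralpha" -> "tnra" -> "arnt"
  "vzxvc" -> "vzxv" -> "vxzv"
  probe: "wccosu" -> "wcco" -> "occw"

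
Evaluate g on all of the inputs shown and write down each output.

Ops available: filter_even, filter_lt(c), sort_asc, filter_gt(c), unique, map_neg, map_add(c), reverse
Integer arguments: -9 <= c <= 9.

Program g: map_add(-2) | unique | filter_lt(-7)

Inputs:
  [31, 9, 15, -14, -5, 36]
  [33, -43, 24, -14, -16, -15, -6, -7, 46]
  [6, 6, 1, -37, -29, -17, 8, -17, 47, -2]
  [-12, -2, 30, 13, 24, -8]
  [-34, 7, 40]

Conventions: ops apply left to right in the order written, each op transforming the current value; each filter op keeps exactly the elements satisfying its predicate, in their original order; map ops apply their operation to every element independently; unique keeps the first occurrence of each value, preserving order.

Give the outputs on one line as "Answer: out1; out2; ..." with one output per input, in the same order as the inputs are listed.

Execution, op by op:
  [31, 9, 15, -14, -5, 36] -> [29, 7, 13, -16, -7, 34] -> [29, 7, 13, -16, -7, 34] -> [-16]
  [33, -43, 24, -14, -16, -15, -6, -7, 46] -> [31, -45, 22, -16, -18, -17, -8, -9, 44] -> [31, -45, 22, -16, -18, -17, -8, -9, 44] -> [-45, -16, -18, -17, -8, -9]
  [6, 6, 1, -37, -29, -17, 8, -17, 47, -2] -> [4, 4, -1, -39, -31, -19, 6, -19, 45, -4] -> [4, -1, -39, -31, -19, 6, 45, -4] -> [-39, -31, -19]
  [-12, -2, 30, 13, 24, -8] -> [-14, -4, 28, 11, 22, -10] -> [-14, -4, 28, 11, 22, -10] -> [-14, -10]
  [-34, 7, 40] -> [-36, 5, 38] -> [-36, 5, 38] -> [-36]

[-16]; [-45, -16, -18, -17, -8, -9]; [-39, -31, -19]; [-14, -10]; [-36]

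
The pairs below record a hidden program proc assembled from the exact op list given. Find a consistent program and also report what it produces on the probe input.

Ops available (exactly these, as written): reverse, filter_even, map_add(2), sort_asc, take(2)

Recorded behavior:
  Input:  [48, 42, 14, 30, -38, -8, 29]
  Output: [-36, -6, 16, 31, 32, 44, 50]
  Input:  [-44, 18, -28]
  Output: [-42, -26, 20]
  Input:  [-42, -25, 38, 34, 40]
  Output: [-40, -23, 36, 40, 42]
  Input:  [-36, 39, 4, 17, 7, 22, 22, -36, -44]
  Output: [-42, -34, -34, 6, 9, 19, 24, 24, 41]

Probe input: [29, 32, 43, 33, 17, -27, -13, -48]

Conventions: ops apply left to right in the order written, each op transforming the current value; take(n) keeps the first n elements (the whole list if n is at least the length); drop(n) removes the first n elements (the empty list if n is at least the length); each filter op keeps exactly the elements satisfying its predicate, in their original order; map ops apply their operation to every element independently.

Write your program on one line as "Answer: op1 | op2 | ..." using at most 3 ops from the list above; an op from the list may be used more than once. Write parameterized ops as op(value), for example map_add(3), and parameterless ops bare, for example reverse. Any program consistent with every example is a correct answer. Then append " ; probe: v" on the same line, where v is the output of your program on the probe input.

sort_asc | map_add(2) ; probe: [-46, -25, -11, 19, 31, 34, 35, 45]

Check, running the answer program on each example:
  [48, 42, 14, 30, -38, -8, 29] -> [-38, -8, 14, 29, 30, 42, 48] -> [-36, -6, 16, 31, 32, 44, 50]
  [-44, 18, -28] -> [-44, -28, 18] -> [-42, -26, 20]
  [-42, -25, 38, 34, 40] -> [-42, -25, 34, 38, 40] -> [-40, -23, 36, 40, 42]
  [-36, 39, 4, 17, 7, 22, 22, -36, -44] -> [-44, -36, -36, 4, 7, 17, 22, 22, 39] -> [-42, -34, -34, 6, 9, 19, 24, 24, 41]
  probe: [29, 32, 43, 33, 17, -27, -13, -48] -> [-48, -27, -13, 17, 29, 32, 33, 43] -> [-46, -25, -11, 19, 31, 34, 35, 45]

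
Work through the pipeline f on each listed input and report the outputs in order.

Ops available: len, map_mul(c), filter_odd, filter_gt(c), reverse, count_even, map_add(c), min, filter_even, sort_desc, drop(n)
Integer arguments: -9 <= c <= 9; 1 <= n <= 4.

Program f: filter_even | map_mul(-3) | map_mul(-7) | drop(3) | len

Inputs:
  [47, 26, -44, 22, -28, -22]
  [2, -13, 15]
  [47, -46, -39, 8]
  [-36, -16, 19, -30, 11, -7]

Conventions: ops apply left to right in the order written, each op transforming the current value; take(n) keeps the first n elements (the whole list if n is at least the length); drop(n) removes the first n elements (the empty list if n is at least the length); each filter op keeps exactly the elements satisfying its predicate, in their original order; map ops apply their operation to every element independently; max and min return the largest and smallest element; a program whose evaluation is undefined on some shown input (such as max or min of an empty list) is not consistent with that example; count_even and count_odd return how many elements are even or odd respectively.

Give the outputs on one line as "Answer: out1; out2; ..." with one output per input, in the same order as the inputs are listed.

Execution, op by op:
  [47, 26, -44, 22, -28, -22] -> [26, -44, 22, -28, -22] -> [-78, 132, -66, 84, 66] -> [546, -924, 462, -588, -462] -> [-588, -462] -> 2
  [2, -13, 15] -> [2] -> [-6] -> [42] -> [] -> 0
  [47, -46, -39, 8] -> [-46, 8] -> [138, -24] -> [-966, 168] -> [] -> 0
  [-36, -16, 19, -30, 11, -7] -> [-36, -16, -30] -> [108, 48, 90] -> [-756, -336, -630] -> [] -> 0

2; 0; 0; 0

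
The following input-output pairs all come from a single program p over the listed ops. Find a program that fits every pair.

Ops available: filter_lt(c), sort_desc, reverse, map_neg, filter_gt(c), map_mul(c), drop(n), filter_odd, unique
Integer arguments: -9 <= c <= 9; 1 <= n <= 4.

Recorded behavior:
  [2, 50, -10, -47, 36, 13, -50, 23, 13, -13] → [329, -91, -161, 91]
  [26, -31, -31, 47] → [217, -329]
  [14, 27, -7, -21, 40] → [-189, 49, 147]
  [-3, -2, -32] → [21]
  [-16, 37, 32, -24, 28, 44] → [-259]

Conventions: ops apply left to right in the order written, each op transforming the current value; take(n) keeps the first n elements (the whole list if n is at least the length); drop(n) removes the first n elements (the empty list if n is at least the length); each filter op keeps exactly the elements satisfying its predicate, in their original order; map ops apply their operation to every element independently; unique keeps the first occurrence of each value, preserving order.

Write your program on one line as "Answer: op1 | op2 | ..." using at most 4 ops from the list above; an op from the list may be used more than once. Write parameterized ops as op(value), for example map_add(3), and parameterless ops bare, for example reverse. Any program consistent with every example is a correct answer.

map_mul(-7) | unique | filter_odd

Check, running the answer program on each example:
  [2, 50, -10, -47, 36, 13, -50, 23, 13, -13] -> [-14, -350, 70, 329, -252, -91, 350, -161, -91, 91] -> [-14, -350, 70, 329, -252, -91, 350, -161, 91] -> [329, -91, -161, 91]
  [26, -31, -31, 47] -> [-182, 217, 217, -329] -> [-182, 217, -329] -> [217, -329]
  [14, 27, -7, -21, 40] -> [-98, -189, 49, 147, -280] -> [-98, -189, 49, 147, -280] -> [-189, 49, 147]
  [-3, -2, -32] -> [21, 14, 224] -> [21, 14, 224] -> [21]
  [-16, 37, 32, -24, 28, 44] -> [112, -259, -224, 168, -196, -308] -> [112, -259, -224, 168, -196, -308] -> [-259]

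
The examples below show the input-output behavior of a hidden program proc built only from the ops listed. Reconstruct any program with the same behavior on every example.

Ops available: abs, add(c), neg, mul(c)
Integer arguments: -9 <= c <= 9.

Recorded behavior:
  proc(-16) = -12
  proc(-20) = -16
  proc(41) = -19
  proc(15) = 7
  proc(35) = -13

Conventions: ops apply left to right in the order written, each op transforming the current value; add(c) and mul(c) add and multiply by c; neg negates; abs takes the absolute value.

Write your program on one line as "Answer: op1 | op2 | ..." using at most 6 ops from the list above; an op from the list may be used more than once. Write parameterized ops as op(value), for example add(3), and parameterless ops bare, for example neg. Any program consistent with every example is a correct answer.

add(-9) | abs | add(-9) | neg | add(4)

Check, running the answer program on each example:
  -16 -> -25 -> 25 -> 16 -> -16 -> -12
  -20 -> -29 -> 29 -> 20 -> -20 -> -16
  41 -> 32 -> 32 -> 23 -> -23 -> -19
  15 -> 6 -> 6 -> -3 -> 3 -> 7
  35 -> 26 -> 26 -> 17 -> -17 -> -13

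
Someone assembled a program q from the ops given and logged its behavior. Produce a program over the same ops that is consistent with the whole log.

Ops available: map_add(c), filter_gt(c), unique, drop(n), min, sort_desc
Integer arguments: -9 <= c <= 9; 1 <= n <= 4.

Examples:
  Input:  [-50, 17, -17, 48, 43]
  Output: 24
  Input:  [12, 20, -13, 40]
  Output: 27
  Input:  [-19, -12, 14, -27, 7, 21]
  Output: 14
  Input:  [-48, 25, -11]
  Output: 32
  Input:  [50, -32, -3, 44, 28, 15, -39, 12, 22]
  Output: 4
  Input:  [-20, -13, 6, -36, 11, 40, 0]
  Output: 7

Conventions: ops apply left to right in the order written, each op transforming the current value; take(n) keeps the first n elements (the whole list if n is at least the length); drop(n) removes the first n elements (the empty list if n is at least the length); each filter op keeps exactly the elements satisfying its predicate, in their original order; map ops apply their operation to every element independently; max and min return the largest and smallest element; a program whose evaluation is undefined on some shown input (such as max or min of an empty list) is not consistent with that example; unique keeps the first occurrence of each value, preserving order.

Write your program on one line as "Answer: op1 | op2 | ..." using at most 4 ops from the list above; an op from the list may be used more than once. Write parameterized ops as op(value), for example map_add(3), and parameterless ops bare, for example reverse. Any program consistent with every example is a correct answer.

drop(1) | map_add(7) | filter_gt(3) | min

Check, running the answer program on each example:
  [-50, 17, -17, 48, 43] -> [17, -17, 48, 43] -> [24, -10, 55, 50] -> [24, 55, 50] -> 24
  [12, 20, -13, 40] -> [20, -13, 40] -> [27, -6, 47] -> [27, 47] -> 27
  [-19, -12, 14, -27, 7, 21] -> [-12, 14, -27, 7, 21] -> [-5, 21, -20, 14, 28] -> [21, 14, 28] -> 14
  [-48, 25, -11] -> [25, -11] -> [32, -4] -> [32] -> 32
  [50, -32, -3, 44, 28, 15, -39, 12, 22] -> [-32, -3, 44, 28, 15, -39, 12, 22] -> [-25, 4, 51, 35, 22, -32, 19, 29] -> [4, 51, 35, 22, 19, 29] -> 4
  [-20, -13, 6, -36, 11, 40, 0] -> [-13, 6, -36, 11, 40, 0] -> [-6, 13, -29, 18, 47, 7] -> [13, 18, 47, 7] -> 7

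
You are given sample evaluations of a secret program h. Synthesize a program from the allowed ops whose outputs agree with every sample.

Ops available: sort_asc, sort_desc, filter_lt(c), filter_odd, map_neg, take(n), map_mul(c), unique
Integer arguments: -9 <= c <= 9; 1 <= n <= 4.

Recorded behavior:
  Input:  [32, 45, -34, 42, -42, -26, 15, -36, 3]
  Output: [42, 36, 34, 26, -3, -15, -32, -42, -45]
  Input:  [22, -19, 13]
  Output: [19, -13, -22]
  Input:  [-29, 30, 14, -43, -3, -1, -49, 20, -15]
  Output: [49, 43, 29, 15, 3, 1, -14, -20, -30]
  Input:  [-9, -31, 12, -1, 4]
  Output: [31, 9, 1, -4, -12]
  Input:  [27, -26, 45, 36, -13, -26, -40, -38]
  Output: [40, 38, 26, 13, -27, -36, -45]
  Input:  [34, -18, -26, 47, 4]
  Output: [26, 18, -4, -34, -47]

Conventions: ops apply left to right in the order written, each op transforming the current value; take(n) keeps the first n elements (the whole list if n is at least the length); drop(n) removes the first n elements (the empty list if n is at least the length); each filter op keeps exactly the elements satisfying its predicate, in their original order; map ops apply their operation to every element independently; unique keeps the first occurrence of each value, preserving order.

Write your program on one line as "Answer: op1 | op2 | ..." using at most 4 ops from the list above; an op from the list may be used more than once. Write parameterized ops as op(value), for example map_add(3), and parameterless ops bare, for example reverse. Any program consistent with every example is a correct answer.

sort_desc | unique | sort_asc | map_neg

Check, running the answer program on each example:
  [32, 45, -34, 42, -42, -26, 15, -36, 3] -> [45, 42, 32, 15, 3, -26, -34, -36, -42] -> [45, 42, 32, 15, 3, -26, -34, -36, -42] -> [-42, -36, -34, -26, 3, 15, 32, 42, 45] -> [42, 36, 34, 26, -3, -15, -32, -42, -45]
  [22, -19, 13] -> [22, 13, -19] -> [22, 13, -19] -> [-19, 13, 22] -> [19, -13, -22]
  [-29, 30, 14, -43, -3, -1, -49, 20, -15] -> [30, 20, 14, -1, -3, -15, -29, -43, -49] -> [30, 20, 14, -1, -3, -15, -29, -43, -49] -> [-49, -43, -29, -15, -3, -1, 14, 20, 30] -> [49, 43, 29, 15, 3, 1, -14, -20, -30]
  [-9, -31, 12, -1, 4] -> [12, 4, -1, -9, -31] -> [12, 4, -1, -9, -31] -> [-31, -9, -1, 4, 12] -> [31, 9, 1, -4, -12]
  [27, -26, 45, 36, -13, -26, -40, -38] -> [45, 36, 27, -13, -26, -26, -38, -40] -> [45, 36, 27, -13, -26, -38, -40] -> [-40, -38, -26, -13, 27, 36, 45] -> [40, 38, 26, 13, -27, -36, -45]
  [34, -18, -26, 47, 4] -> [47, 34, 4, -18, -26] -> [47, 34, 4, -18, -26] -> [-26, -18, 4, 34, 47] -> [26, 18, -4, -34, -47]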